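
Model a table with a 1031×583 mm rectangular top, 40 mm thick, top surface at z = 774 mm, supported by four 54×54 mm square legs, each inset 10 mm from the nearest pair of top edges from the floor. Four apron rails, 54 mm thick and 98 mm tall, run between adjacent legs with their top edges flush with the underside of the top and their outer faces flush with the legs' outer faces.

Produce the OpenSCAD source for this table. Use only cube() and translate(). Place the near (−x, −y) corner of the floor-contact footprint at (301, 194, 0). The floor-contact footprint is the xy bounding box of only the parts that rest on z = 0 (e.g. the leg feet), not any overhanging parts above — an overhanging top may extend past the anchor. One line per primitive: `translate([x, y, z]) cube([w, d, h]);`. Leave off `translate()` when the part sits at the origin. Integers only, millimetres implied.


translate([291, 184, 734]) cube([1031, 583, 40]);
translate([301, 194, 0]) cube([54, 54, 734]);
translate([1258, 194, 0]) cube([54, 54, 734]);
translate([301, 703, 0]) cube([54, 54, 734]);
translate([1258, 703, 0]) cube([54, 54, 734]);
translate([355, 194, 636]) cube([903, 54, 98]);
translate([355, 703, 636]) cube([903, 54, 98]);
translate([301, 248, 636]) cube([54, 455, 98]);
translate([1258, 248, 636]) cube([54, 455, 98]);


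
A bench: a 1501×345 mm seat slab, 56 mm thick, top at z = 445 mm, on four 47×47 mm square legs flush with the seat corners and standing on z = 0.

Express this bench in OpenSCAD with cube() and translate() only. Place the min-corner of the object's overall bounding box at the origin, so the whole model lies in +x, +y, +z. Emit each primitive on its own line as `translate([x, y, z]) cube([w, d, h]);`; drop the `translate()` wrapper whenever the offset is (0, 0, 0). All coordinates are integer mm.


// leg_h = 445 − 56 = 389
translate([0, 0, 389]) cube([1501, 345, 56]);
cube([47, 47, 389]);
translate([0, 298, 0]) cube([47, 47, 389]);
translate([1454, 0, 0]) cube([47, 47, 389]);
translate([1454, 298, 0]) cube([47, 47, 389]);


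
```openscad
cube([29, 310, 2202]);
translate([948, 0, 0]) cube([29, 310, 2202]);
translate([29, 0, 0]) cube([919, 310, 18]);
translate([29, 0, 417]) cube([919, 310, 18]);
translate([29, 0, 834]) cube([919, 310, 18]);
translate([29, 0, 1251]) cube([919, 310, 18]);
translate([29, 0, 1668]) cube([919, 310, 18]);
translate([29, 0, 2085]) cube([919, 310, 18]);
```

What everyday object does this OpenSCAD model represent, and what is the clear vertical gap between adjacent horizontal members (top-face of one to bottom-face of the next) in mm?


A bookshelf. The clear shelf gap is 399 mm.

Two tall side panels with 6 horizontal boards between them — a bookshelf. The first two shelf undersides are at z = 0 and z = 417; with shelf thickness 18, the clear gap is 417 − 0 − 18 = 399 mm.


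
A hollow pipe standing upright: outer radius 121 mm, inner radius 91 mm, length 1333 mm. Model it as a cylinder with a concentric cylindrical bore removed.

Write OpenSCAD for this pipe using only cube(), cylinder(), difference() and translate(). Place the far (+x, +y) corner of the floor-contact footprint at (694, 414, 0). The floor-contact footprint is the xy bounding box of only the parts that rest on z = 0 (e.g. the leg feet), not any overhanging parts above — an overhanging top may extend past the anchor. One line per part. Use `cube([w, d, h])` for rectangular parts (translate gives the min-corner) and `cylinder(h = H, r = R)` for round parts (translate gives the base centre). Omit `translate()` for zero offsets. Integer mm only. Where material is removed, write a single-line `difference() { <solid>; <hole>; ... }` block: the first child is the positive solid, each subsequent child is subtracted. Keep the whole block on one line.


difference() { translate([573, 293, 0]) cylinder(h = 1333, r = 121); translate([573, 293, 0]) cylinder(h = 1333, r = 91); }


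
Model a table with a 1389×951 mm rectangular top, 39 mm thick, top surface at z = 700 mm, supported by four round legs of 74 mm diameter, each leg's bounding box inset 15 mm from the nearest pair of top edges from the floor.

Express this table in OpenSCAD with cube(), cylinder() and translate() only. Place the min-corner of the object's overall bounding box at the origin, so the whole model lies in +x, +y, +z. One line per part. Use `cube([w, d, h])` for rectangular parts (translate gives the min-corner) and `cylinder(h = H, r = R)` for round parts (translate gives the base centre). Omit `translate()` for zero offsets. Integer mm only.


translate([0, 0, 661]) cube([1389, 951, 39]);
translate([52, 52, 0]) cylinder(h = 661, r = 37);
translate([1337, 52, 0]) cylinder(h = 661, r = 37);
translate([52, 899, 0]) cylinder(h = 661, r = 37);
translate([1337, 899, 0]) cylinder(h = 661, r = 37);


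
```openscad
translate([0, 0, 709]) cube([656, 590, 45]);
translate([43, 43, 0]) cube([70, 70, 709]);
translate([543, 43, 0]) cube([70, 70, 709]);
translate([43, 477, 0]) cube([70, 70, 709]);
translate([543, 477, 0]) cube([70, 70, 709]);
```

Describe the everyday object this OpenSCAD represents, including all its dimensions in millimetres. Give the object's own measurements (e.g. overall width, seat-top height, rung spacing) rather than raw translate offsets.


A table: top 656 mm (x) × 590 mm (y), 45 mm thick, upper face at z = 754 mm, on four 70×70 mm square legs, each inset 43 mm from the nearest pair of top edges from z = 0 to the bottom of the top.


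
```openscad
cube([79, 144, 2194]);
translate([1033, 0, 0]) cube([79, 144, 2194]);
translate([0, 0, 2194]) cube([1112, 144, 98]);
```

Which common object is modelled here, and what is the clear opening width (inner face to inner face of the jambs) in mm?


A door frame. The clear opening width is 954 mm.

Two 2194 mm tall posts with a header on top — a door frame. The left jamb is 79 mm wide at x = 0; the right jamb starts at x = 1033. The clear opening is 1033 − 79 = 954 mm.


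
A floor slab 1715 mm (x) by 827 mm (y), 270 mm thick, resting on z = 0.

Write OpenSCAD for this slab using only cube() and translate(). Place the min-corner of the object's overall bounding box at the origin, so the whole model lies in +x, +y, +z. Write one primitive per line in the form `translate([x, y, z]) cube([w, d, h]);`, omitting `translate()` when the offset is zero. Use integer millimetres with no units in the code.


cube([1715, 827, 270]);


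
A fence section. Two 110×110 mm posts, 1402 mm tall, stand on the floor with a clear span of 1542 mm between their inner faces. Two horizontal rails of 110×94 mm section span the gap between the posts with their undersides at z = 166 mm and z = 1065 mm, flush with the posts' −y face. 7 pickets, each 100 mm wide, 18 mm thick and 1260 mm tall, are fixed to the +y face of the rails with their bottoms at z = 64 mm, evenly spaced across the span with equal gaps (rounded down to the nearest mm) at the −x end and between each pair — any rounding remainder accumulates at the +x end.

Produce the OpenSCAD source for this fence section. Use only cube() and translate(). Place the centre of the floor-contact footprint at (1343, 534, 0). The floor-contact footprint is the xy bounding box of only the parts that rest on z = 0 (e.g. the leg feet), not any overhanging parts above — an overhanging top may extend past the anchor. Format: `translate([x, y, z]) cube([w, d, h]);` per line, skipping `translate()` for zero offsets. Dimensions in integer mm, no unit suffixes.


translate([462, 479, 0]) cube([110, 110, 1402]);
translate([2114, 479, 0]) cube([110, 110, 1402]);
translate([572, 479, 166]) cube([1542, 110, 94]);
translate([572, 479, 1065]) cube([1542, 110, 94]);
translate([677, 589, 64]) cube([100, 18, 1260]);
translate([882, 589, 64]) cube([100, 18, 1260]);
translate([1087, 589, 64]) cube([100, 18, 1260]);
translate([1292, 589, 64]) cube([100, 18, 1260]);
translate([1497, 589, 64]) cube([100, 18, 1260]);
translate([1702, 589, 64]) cube([100, 18, 1260]);
translate([1907, 589, 64]) cube([100, 18, 1260]);


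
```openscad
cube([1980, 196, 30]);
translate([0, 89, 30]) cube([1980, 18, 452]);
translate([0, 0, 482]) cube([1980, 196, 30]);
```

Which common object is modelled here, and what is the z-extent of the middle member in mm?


An I-beam. The web height is 452 mm.

Two wide flanges with a thin centred web — an I-beam. Overall 512 mm minus two 30 mm flanges gives a web of 512 − 2·30 = 452 mm.


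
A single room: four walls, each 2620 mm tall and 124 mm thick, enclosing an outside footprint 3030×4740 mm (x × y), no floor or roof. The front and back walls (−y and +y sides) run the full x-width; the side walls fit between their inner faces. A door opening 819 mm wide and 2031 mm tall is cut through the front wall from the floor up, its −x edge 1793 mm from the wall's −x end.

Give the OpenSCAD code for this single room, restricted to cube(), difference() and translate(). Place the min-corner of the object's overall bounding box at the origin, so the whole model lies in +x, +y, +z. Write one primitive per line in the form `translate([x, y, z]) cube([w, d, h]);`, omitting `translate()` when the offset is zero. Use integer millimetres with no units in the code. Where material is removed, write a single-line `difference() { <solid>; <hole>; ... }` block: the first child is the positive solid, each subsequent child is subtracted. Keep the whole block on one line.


difference() { cube([3030, 124, 2620]); translate([1793, 0, 0]) cube([819, 124, 2031]); }
translate([0, 4616, 0]) cube([3030, 124, 2620]);
translate([0, 124, 0]) cube([124, 4492, 2620]);
translate([2906, 124, 0]) cube([124, 4492, 2620]);


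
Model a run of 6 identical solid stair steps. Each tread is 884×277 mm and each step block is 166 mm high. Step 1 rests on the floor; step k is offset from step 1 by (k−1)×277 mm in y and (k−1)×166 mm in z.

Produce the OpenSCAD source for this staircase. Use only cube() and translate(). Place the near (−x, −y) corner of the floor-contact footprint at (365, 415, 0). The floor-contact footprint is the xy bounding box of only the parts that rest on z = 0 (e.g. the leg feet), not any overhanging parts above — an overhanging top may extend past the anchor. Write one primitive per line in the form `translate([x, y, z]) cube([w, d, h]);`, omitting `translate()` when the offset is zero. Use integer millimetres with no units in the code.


translate([365, 415, 0]) cube([884, 277, 166]);
translate([365, 692, 166]) cube([884, 277, 166]);
translate([365, 969, 332]) cube([884, 277, 166]);
translate([365, 1246, 498]) cube([884, 277, 166]);
translate([365, 1523, 664]) cube([884, 277, 166]);
translate([365, 1800, 830]) cube([884, 277, 166]);


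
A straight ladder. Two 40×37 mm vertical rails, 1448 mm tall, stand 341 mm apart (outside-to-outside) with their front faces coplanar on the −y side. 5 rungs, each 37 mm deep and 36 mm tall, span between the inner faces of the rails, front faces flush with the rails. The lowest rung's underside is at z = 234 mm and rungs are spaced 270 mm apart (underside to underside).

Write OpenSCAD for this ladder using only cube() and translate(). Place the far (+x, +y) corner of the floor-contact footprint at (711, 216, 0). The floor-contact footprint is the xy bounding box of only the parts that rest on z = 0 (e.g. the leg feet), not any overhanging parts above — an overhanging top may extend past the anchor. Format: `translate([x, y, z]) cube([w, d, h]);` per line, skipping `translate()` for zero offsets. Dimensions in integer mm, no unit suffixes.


// rung span = 341 - 2*40 = 261
// rung[k] z = 234 + k*270
translate([370, 179, 0]) cube([40, 37, 1448]);
translate([671, 179, 0]) cube([40, 37, 1448]);
translate([410, 179, 234]) cube([261, 37, 36]);
translate([410, 179, 504]) cube([261, 37, 36]);
translate([410, 179, 774]) cube([261, 37, 36]);
translate([410, 179, 1044]) cube([261, 37, 36]);
translate([410, 179, 1314]) cube([261, 37, 36]);


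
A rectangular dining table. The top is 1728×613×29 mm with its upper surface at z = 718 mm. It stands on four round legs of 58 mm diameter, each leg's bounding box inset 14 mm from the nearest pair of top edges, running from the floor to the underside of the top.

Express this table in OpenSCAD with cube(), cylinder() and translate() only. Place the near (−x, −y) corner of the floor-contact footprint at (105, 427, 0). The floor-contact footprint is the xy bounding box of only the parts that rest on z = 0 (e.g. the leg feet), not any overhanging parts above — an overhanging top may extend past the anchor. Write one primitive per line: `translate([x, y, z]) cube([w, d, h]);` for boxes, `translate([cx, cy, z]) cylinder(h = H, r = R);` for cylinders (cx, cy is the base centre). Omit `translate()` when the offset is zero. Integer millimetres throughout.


// leg_h = 718 - 29 = 689
translate([91, 413, 689]) cube([1728, 613, 29]);
translate([134, 456, 0]) cylinder(h = 689, r = 29);
translate([1776, 456, 0]) cylinder(h = 689, r = 29);
translate([134, 983, 0]) cylinder(h = 689, r = 29);
translate([1776, 983, 0]) cylinder(h = 689, r = 29);


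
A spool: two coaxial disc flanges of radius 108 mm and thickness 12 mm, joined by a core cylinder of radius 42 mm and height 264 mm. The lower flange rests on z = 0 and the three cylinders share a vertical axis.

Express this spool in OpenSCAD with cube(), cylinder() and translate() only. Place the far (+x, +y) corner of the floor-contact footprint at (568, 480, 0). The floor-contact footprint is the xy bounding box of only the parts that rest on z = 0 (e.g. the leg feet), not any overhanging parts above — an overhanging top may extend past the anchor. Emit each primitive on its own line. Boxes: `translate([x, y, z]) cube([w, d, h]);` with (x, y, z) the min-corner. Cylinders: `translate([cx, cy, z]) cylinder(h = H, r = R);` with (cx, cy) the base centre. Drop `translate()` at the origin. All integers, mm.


translate([460, 372, 0]) cylinder(h = 12, r = 108);
translate([460, 372, 12]) cylinder(h = 264, r = 42);
translate([460, 372, 276]) cylinder(h = 12, r = 108);


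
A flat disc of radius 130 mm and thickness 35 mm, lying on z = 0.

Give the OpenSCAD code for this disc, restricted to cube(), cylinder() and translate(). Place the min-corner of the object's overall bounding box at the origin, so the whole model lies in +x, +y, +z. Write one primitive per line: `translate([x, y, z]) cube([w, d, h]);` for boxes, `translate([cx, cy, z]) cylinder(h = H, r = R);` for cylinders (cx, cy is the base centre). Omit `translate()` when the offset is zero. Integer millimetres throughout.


translate([130, 130, 0]) cylinder(h = 35, r = 130);


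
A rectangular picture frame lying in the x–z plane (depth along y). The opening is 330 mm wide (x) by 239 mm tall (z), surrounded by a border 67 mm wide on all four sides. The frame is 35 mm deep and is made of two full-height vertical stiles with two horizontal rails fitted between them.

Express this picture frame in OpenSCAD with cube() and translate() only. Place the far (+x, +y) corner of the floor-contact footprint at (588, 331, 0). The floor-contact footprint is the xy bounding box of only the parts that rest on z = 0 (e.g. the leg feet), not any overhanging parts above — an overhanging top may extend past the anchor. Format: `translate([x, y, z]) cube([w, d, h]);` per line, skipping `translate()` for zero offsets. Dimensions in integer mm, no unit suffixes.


translate([124, 296, 0]) cube([67, 35, 373]);
translate([521, 296, 0]) cube([67, 35, 373]);
translate([191, 296, 0]) cube([330, 35, 67]);
translate([191, 296, 306]) cube([330, 35, 67]);


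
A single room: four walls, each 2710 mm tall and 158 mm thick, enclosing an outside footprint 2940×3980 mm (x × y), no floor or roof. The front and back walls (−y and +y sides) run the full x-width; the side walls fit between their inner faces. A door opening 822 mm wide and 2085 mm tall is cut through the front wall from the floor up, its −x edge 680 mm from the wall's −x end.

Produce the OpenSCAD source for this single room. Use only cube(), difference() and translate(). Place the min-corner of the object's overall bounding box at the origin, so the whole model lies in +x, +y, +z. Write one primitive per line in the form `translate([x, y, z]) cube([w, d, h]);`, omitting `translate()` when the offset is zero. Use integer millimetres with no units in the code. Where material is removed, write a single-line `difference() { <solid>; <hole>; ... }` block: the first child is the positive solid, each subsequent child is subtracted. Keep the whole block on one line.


difference() { cube([2940, 158, 2710]); translate([680, 0, 0]) cube([822, 158, 2085]); }
translate([0, 3822, 0]) cube([2940, 158, 2710]);
translate([0, 158, 0]) cube([158, 3664, 2710]);
translate([2782, 158, 0]) cube([158, 3664, 2710]);


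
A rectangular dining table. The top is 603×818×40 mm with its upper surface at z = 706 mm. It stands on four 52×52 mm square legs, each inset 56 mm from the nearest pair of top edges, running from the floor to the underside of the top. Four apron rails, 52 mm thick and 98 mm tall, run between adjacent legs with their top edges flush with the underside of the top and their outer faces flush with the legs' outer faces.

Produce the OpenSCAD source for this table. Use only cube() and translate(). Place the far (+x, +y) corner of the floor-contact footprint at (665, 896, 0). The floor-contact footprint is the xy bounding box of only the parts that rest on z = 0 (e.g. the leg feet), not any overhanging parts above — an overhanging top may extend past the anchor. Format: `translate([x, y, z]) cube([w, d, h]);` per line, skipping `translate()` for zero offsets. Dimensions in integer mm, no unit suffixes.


// leg_h = 706 - 40 = 666
// apron z = 666 - 98 = 568
translate([118, 134, 666]) cube([603, 818, 40]);
translate([174, 190, 0]) cube([52, 52, 666]);
translate([613, 190, 0]) cube([52, 52, 666]);
translate([174, 844, 0]) cube([52, 52, 666]);
translate([613, 844, 0]) cube([52, 52, 666]);
translate([226, 190, 568]) cube([387, 52, 98]);
translate([226, 844, 568]) cube([387, 52, 98]);
translate([174, 242, 568]) cube([52, 602, 98]);
translate([613, 242, 568]) cube([52, 602, 98]);


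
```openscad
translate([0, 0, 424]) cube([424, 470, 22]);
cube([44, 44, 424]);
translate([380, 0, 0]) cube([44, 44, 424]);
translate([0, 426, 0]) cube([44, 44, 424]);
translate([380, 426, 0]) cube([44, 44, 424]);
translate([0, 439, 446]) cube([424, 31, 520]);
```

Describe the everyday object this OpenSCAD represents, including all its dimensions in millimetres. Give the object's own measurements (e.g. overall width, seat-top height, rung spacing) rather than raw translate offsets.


A chair. The seat is a 424×470×22 mm slab with its top at z = 446 mm, on four 44×44 mm corner legs (flush with the seat edges, standing on z = 0). A flat backrest 31 mm thick, 520 mm tall, spans the full seat width and rises from the seat top along its +y edge, rear face flush with the rear of the seat.


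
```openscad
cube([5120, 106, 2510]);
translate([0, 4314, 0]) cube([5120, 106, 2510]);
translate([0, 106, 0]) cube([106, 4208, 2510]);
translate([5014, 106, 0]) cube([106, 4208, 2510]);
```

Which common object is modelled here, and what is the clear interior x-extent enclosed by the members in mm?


A house (or room) frame. The interior width is 4908 mm.

Four 2510 mm walls enclosing a rectangle with no floor or roof — a room or house frame. Outside width is 5120 mm and wall thickness is 106 mm, so the interior width is 5120 − 2 × 106 = 4908 mm.


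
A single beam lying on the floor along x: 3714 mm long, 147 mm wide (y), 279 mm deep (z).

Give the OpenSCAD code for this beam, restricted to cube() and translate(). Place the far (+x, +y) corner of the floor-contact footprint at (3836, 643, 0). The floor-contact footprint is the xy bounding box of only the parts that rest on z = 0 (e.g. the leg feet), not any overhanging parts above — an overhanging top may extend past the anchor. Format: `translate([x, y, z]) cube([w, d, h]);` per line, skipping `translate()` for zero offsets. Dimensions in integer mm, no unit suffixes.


translate([122, 496, 0]) cube([3714, 147, 279]);


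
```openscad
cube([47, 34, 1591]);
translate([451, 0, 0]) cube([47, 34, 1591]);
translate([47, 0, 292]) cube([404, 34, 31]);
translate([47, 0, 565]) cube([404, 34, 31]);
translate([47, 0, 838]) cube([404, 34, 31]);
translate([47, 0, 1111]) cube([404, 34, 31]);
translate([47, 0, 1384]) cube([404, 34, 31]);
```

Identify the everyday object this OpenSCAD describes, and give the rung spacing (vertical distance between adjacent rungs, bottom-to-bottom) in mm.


A ladder. The rung spacing is 273 mm.

Two tall 47×34 posts with 5 short bars between them — a ladder. Adjacent rungs sit at z = 292 and z = 565, so the spacing is 565 − 292 = 273 mm.


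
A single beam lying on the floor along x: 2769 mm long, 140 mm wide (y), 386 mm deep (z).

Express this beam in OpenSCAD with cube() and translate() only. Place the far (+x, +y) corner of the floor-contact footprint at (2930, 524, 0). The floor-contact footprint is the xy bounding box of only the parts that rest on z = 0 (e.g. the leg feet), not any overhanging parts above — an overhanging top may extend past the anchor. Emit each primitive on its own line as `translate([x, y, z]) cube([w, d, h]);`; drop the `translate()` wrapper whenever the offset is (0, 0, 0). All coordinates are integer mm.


translate([161, 384, 0]) cube([2769, 140, 386]);


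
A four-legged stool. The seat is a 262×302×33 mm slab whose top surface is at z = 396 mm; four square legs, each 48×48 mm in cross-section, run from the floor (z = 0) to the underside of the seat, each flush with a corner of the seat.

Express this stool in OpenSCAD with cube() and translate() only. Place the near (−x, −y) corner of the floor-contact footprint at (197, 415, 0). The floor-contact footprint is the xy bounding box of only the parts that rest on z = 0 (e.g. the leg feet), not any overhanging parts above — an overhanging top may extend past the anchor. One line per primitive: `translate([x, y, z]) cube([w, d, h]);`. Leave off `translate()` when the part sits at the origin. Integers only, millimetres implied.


translate([197, 415, 363]) cube([262, 302, 33]);
translate([197, 415, 0]) cube([48, 48, 363]);
translate([411, 415, 0]) cube([48, 48, 363]);
translate([197, 669, 0]) cube([48, 48, 363]);
translate([411, 669, 0]) cube([48, 48, 363]);


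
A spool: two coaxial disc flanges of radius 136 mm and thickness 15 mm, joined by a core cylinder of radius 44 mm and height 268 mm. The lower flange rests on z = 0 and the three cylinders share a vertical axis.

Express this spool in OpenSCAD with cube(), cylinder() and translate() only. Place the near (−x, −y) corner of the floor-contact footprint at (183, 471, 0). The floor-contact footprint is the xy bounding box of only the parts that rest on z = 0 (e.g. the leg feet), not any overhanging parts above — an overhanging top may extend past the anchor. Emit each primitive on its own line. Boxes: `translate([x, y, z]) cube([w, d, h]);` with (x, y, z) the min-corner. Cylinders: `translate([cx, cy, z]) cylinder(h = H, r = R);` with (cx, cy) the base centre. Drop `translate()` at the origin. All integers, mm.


translate([319, 607, 0]) cylinder(h = 15, r = 136);
translate([319, 607, 15]) cylinder(h = 268, r = 44);
translate([319, 607, 283]) cylinder(h = 15, r = 136);


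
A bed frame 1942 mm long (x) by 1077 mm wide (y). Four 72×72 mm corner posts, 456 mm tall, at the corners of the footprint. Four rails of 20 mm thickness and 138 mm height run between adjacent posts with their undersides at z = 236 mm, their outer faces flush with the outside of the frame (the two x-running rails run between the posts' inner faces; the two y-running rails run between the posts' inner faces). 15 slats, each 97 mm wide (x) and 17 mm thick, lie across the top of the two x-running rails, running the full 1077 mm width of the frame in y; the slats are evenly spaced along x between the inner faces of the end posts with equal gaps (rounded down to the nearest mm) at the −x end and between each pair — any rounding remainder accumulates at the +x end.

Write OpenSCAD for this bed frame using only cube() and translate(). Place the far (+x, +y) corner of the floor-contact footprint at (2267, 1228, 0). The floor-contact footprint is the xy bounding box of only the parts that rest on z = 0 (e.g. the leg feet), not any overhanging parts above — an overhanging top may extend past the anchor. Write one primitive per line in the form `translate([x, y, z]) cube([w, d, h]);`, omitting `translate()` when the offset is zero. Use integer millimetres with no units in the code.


translate([325, 151, 0]) cube([72, 72, 456]);
translate([325, 1156, 0]) cube([72, 72, 456]);
translate([2195, 151, 0]) cube([72, 72, 456]);
translate([2195, 1156, 0]) cube([72, 72, 456]);
translate([397, 151, 236]) cube([1798, 20, 138]);
translate([397, 1208, 236]) cube([1798, 20, 138]);
translate([325, 223, 236]) cube([20, 933, 138]);
translate([2247, 223, 236]) cube([20, 933, 138]);
translate([418, 151, 374]) cube([97, 1077, 17]);
translate([536, 151, 374]) cube([97, 1077, 17]);
translate([654, 151, 374]) cube([97, 1077, 17]);
translate([772, 151, 374]) cube([97, 1077, 17]);
translate([890, 151, 374]) cube([97, 1077, 17]);
translate([1008, 151, 374]) cube([97, 1077, 17]);
translate([1126, 151, 374]) cube([97, 1077, 17]);
translate([1244, 151, 374]) cube([97, 1077, 17]);
translate([1362, 151, 374]) cube([97, 1077, 17]);
translate([1480, 151, 374]) cube([97, 1077, 17]);
translate([1598, 151, 374]) cube([97, 1077, 17]);
translate([1716, 151, 374]) cube([97, 1077, 17]);
translate([1834, 151, 374]) cube([97, 1077, 17]);
translate([1952, 151, 374]) cube([97, 1077, 17]);
translate([2070, 151, 374]) cube([97, 1077, 17]);


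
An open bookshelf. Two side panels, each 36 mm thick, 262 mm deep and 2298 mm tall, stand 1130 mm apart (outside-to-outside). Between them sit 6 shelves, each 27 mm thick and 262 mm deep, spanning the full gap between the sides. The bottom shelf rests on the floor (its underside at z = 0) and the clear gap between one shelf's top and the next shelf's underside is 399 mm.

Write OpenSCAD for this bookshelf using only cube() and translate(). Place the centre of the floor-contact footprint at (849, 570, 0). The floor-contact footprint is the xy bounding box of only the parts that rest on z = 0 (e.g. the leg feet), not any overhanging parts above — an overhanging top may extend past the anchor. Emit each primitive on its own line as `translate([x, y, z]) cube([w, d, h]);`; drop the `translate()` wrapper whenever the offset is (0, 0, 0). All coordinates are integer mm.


translate([284, 439, 0]) cube([36, 262, 2298]);
translate([1378, 439, 0]) cube([36, 262, 2298]);
translate([320, 439, 0]) cube([1058, 262, 27]);
translate([320, 439, 426]) cube([1058, 262, 27]);
translate([320, 439, 852]) cube([1058, 262, 27]);
translate([320, 439, 1278]) cube([1058, 262, 27]);
translate([320, 439, 1704]) cube([1058, 262, 27]);
translate([320, 439, 2130]) cube([1058, 262, 27]);


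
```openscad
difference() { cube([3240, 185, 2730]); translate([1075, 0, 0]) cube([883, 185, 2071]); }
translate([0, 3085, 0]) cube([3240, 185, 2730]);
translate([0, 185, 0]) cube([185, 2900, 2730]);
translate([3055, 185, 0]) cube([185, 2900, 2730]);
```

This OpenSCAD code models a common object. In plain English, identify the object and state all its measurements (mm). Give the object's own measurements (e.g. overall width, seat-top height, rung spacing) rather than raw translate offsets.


A single room: four walls, each 2730 mm tall and 185 mm thick, enclosing an outside footprint 3240×3270 mm (x × y), no floor or roof. The front and back walls (−y and +y sides) run the full x-width; the side walls fit between their inner faces. A door opening 883 mm wide and 2071 mm tall is cut through the front wall from the floor up, its −x edge 1075 mm from the wall's −x end.


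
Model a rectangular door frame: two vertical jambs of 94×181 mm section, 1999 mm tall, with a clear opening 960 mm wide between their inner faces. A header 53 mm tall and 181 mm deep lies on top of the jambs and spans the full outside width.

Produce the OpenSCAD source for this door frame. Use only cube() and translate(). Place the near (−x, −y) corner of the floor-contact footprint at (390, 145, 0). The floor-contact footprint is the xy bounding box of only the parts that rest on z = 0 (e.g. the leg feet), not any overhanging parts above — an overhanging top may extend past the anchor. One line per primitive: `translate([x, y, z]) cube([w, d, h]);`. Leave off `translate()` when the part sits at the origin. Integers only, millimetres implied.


translate([390, 145, 0]) cube([94, 181, 1999]);
translate([1444, 145, 0]) cube([94, 181, 1999]);
translate([390, 145, 1999]) cube([1148, 181, 53]);


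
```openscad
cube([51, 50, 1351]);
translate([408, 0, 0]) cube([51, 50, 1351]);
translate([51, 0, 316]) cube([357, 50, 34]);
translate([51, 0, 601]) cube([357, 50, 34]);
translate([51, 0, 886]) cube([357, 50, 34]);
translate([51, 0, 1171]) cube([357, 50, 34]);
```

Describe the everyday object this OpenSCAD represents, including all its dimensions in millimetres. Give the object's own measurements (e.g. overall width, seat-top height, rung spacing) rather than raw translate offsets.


A straight ladder. Two 51×50 mm vertical rails, 1351 mm tall, stand 459 mm apart (outside-to-outside) with their front faces coplanar on the −y side. 4 rungs, each 50 mm deep and 34 mm tall, span between the inner faces of the rails, front faces flush with the rails. The lowest rung's underside is at z = 316 mm and rungs are spaced 285 mm apart (underside to underside).


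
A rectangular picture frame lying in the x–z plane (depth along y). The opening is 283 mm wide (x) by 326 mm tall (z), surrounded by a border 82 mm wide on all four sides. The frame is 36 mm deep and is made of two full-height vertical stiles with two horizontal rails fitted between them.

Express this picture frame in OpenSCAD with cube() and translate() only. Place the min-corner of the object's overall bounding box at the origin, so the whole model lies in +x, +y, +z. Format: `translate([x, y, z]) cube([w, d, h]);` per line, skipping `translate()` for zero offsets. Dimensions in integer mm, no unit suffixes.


cube([82, 36, 490]);
translate([365, 0, 0]) cube([82, 36, 490]);
translate([82, 0, 0]) cube([283, 36, 82]);
translate([82, 0, 408]) cube([283, 36, 82]);


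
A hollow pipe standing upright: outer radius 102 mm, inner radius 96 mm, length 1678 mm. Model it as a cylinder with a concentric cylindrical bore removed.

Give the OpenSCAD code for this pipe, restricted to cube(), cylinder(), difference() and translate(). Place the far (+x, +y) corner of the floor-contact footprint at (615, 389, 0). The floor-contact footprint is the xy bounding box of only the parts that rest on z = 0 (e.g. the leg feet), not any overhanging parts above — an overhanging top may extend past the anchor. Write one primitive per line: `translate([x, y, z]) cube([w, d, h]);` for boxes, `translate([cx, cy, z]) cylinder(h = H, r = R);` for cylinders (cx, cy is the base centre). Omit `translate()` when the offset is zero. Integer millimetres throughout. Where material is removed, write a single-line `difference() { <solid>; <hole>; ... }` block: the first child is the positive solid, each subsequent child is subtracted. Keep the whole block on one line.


difference() { translate([513, 287, 0]) cylinder(h = 1678, r = 102); translate([513, 287, 0]) cylinder(h = 1678, r = 96); }


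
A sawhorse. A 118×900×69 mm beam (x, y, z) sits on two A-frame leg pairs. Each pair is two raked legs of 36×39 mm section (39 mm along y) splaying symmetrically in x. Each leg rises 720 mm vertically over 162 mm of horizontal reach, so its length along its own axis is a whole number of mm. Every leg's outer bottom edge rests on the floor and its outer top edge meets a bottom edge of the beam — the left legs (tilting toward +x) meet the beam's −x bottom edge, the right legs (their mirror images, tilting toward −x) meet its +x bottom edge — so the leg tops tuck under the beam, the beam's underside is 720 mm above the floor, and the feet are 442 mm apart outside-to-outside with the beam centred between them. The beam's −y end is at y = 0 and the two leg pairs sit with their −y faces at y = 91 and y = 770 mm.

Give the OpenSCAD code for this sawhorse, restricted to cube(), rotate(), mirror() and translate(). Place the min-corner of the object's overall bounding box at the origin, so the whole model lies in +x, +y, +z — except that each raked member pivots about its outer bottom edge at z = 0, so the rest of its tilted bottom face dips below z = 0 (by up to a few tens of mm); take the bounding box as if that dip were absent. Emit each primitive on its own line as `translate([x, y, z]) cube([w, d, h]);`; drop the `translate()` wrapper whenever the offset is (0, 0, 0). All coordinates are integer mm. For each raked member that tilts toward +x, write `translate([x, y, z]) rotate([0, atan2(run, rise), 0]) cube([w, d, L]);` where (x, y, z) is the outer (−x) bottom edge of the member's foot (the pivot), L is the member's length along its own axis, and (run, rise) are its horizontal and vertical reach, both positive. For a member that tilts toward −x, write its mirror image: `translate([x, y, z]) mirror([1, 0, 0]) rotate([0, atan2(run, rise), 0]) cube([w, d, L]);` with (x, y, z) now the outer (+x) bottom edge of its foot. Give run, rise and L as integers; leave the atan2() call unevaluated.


translate([162, 0, 720]) cube([118, 900, 69]);
translate([0, 91, 0]) rotate([0, atan2(162, 720), 0]) cube([36, 39, 738]);
translate([442, 91, 0]) mirror([1, 0, 0]) rotate([0, atan2(162, 720), 0]) cube([36, 39, 738]);
translate([0, 770, 0]) rotate([0, atan2(162, 720), 0]) cube([36, 39, 738]);
translate([442, 770, 0]) mirror([1, 0, 0]) rotate([0, atan2(162, 720), 0]) cube([36, 39, 738]);


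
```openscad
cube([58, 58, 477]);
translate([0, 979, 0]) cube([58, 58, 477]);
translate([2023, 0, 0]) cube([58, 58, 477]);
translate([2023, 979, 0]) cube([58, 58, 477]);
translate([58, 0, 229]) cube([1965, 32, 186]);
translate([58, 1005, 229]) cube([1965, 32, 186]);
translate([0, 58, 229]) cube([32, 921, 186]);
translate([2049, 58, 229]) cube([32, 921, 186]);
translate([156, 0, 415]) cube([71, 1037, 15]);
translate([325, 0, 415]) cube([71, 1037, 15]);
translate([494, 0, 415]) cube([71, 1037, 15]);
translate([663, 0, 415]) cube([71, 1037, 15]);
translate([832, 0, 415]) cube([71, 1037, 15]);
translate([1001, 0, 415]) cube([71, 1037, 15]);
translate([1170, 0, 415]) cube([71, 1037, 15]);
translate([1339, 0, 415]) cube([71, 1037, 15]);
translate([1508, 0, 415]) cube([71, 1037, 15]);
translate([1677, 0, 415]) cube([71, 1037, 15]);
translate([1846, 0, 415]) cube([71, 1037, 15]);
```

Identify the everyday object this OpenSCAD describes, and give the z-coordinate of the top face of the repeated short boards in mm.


A bed frame. The slat-top height is 430 mm.

Four posts, four rails, and a row of slats — a bed frame. Slats sit on the rails at z = 229 + 186 = 415; with slat thickness 15, the top is 430 mm.


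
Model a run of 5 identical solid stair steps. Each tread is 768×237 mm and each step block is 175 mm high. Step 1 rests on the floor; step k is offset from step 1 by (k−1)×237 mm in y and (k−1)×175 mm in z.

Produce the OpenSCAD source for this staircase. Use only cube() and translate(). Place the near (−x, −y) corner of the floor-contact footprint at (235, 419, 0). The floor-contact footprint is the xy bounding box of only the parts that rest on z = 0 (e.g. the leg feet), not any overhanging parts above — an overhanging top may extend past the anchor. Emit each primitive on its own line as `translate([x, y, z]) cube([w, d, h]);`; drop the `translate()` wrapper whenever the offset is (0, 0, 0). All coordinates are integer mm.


translate([235, 419, 0]) cube([768, 237, 175]);
translate([235, 656, 175]) cube([768, 237, 175]);
translate([235, 893, 350]) cube([768, 237, 175]);
translate([235, 1130, 525]) cube([768, 237, 175]);
translate([235, 1367, 700]) cube([768, 237, 175]);


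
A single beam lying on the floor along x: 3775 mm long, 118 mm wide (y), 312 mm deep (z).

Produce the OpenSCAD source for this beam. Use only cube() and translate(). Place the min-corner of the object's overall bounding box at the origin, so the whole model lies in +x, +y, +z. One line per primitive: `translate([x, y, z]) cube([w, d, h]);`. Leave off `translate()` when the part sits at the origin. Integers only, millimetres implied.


cube([3775, 118, 312]);


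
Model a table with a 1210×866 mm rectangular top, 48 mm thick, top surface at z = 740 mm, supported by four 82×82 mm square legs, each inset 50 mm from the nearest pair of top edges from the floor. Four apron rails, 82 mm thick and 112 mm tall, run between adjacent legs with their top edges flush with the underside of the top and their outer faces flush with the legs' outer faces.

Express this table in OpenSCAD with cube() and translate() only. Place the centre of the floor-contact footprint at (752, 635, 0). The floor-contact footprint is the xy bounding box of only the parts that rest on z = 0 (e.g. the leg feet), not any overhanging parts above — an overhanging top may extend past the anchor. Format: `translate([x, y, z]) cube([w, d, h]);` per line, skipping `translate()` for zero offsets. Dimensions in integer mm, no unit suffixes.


translate([147, 202, 692]) cube([1210, 866, 48]);
translate([197, 252, 0]) cube([82, 82, 692]);
translate([1225, 252, 0]) cube([82, 82, 692]);
translate([197, 936, 0]) cube([82, 82, 692]);
translate([1225, 936, 0]) cube([82, 82, 692]);
translate([279, 252, 580]) cube([946, 82, 112]);
translate([279, 936, 580]) cube([946, 82, 112]);
translate([197, 334, 580]) cube([82, 602, 112]);
translate([1225, 334, 580]) cube([82, 602, 112]);


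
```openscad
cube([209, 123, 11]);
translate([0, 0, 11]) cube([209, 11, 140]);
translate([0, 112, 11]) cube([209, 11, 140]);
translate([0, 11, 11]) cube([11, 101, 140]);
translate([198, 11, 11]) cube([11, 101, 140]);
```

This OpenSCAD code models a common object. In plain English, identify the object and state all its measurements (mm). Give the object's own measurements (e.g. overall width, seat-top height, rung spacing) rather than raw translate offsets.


An open-topped rectangular box: outside dimensions 209×123×151 mm, with a uniform wall and base thickness of 11 mm. The base is a full 209×123 slab on the floor; four walls sit on top of the base. The front and back walls (the −y and +y sides) span the full width; the two side walls fit between them.


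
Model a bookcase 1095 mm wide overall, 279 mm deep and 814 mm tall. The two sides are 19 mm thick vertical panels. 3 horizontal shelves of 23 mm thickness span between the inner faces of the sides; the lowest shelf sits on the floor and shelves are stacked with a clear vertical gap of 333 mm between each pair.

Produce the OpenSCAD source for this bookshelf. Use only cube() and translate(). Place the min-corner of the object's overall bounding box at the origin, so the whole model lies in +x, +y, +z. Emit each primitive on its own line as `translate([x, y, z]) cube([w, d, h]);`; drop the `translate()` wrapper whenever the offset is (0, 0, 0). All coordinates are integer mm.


cube([19, 279, 814]);
translate([1076, 0, 0]) cube([19, 279, 814]);
translate([19, 0, 0]) cube([1057, 279, 23]);
translate([19, 0, 356]) cube([1057, 279, 23]);
translate([19, 0, 712]) cube([1057, 279, 23]);


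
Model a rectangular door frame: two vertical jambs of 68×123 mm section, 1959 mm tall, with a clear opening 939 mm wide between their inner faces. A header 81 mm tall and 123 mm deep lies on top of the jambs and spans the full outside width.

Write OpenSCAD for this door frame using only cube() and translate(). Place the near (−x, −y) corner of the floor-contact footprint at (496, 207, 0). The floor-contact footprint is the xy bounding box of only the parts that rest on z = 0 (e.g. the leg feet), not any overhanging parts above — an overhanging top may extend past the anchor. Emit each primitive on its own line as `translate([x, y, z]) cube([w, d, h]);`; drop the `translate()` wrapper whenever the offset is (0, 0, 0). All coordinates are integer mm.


translate([496, 207, 0]) cube([68, 123, 1959]);
translate([1503, 207, 0]) cube([68, 123, 1959]);
translate([496, 207, 1959]) cube([1075, 123, 81]);
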